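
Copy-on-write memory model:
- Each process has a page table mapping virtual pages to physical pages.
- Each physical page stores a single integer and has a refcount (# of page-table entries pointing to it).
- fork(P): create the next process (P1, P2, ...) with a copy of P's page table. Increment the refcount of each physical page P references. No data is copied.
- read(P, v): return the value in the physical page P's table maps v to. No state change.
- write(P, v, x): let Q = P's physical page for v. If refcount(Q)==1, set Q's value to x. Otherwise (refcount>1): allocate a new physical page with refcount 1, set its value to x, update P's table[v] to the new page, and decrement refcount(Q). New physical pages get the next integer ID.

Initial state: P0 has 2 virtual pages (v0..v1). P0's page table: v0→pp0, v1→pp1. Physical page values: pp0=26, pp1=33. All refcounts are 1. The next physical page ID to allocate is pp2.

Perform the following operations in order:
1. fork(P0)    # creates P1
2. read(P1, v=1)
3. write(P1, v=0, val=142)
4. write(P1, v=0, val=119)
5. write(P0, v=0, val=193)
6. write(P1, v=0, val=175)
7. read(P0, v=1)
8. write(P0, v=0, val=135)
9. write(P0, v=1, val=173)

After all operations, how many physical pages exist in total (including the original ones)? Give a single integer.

Answer: 4

Derivation:
Op 1: fork(P0) -> P1. 2 ppages; refcounts: pp0:2 pp1:2
Op 2: read(P1, v1) -> 33. No state change.
Op 3: write(P1, v0, 142). refcount(pp0)=2>1 -> COPY to pp2. 3 ppages; refcounts: pp0:1 pp1:2 pp2:1
Op 4: write(P1, v0, 119). refcount(pp2)=1 -> write in place. 3 ppages; refcounts: pp0:1 pp1:2 pp2:1
Op 5: write(P0, v0, 193). refcount(pp0)=1 -> write in place. 3 ppages; refcounts: pp0:1 pp1:2 pp2:1
Op 6: write(P1, v0, 175). refcount(pp2)=1 -> write in place. 3 ppages; refcounts: pp0:1 pp1:2 pp2:1
Op 7: read(P0, v1) -> 33. No state change.
Op 8: write(P0, v0, 135). refcount(pp0)=1 -> write in place. 3 ppages; refcounts: pp0:1 pp1:2 pp2:1
Op 9: write(P0, v1, 173). refcount(pp1)=2>1 -> COPY to pp3. 4 ppages; refcounts: pp0:1 pp1:1 pp2:1 pp3:1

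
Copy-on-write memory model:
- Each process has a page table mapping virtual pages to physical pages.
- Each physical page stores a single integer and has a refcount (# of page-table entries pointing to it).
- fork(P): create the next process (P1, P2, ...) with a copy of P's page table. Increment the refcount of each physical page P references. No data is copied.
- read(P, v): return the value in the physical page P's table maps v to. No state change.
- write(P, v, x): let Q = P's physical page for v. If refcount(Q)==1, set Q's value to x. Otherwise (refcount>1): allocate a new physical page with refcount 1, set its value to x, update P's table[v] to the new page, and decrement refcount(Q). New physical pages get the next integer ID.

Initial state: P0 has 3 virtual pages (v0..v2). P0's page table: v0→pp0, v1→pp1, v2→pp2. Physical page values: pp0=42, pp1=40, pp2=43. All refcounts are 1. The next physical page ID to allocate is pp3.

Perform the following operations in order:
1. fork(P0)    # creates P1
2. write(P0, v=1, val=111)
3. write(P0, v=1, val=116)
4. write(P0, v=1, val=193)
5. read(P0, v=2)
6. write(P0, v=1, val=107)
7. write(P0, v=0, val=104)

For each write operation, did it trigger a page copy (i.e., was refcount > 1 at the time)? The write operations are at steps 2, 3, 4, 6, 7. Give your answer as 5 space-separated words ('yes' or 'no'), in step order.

Op 1: fork(P0) -> P1. 3 ppages; refcounts: pp0:2 pp1:2 pp2:2
Op 2: write(P0, v1, 111). refcount(pp1)=2>1 -> COPY to pp3. 4 ppages; refcounts: pp0:2 pp1:1 pp2:2 pp3:1
Op 3: write(P0, v1, 116). refcount(pp3)=1 -> write in place. 4 ppages; refcounts: pp0:2 pp1:1 pp2:2 pp3:1
Op 4: write(P0, v1, 193). refcount(pp3)=1 -> write in place. 4 ppages; refcounts: pp0:2 pp1:1 pp2:2 pp3:1
Op 5: read(P0, v2) -> 43. No state change.
Op 6: write(P0, v1, 107). refcount(pp3)=1 -> write in place. 4 ppages; refcounts: pp0:2 pp1:1 pp2:2 pp3:1
Op 7: write(P0, v0, 104). refcount(pp0)=2>1 -> COPY to pp4. 5 ppages; refcounts: pp0:1 pp1:1 pp2:2 pp3:1 pp4:1

yes no no no yes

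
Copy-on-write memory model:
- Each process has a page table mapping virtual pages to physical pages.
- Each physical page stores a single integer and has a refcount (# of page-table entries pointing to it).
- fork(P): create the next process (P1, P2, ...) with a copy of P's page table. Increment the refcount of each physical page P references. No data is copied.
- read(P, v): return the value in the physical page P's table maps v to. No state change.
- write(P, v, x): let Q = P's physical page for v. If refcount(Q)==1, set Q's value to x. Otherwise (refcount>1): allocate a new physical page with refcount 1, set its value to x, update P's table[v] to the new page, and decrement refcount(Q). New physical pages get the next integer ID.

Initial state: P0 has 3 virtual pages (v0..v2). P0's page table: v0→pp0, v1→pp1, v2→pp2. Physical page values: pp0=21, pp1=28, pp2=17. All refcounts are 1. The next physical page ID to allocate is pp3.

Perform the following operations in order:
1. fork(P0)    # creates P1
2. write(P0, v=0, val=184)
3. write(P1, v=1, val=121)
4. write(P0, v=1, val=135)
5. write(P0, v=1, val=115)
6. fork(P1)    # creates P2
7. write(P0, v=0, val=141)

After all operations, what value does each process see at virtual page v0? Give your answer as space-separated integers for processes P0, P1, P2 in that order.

Op 1: fork(P0) -> P1. 3 ppages; refcounts: pp0:2 pp1:2 pp2:2
Op 2: write(P0, v0, 184). refcount(pp0)=2>1 -> COPY to pp3. 4 ppages; refcounts: pp0:1 pp1:2 pp2:2 pp3:1
Op 3: write(P1, v1, 121). refcount(pp1)=2>1 -> COPY to pp4. 5 ppages; refcounts: pp0:1 pp1:1 pp2:2 pp3:1 pp4:1
Op 4: write(P0, v1, 135). refcount(pp1)=1 -> write in place. 5 ppages; refcounts: pp0:1 pp1:1 pp2:2 pp3:1 pp4:1
Op 5: write(P0, v1, 115). refcount(pp1)=1 -> write in place. 5 ppages; refcounts: pp0:1 pp1:1 pp2:2 pp3:1 pp4:1
Op 6: fork(P1) -> P2. 5 ppages; refcounts: pp0:2 pp1:1 pp2:3 pp3:1 pp4:2
Op 7: write(P0, v0, 141). refcount(pp3)=1 -> write in place. 5 ppages; refcounts: pp0:2 pp1:1 pp2:3 pp3:1 pp4:2
P0: v0 -> pp3 = 141
P1: v0 -> pp0 = 21
P2: v0 -> pp0 = 21

Answer: 141 21 21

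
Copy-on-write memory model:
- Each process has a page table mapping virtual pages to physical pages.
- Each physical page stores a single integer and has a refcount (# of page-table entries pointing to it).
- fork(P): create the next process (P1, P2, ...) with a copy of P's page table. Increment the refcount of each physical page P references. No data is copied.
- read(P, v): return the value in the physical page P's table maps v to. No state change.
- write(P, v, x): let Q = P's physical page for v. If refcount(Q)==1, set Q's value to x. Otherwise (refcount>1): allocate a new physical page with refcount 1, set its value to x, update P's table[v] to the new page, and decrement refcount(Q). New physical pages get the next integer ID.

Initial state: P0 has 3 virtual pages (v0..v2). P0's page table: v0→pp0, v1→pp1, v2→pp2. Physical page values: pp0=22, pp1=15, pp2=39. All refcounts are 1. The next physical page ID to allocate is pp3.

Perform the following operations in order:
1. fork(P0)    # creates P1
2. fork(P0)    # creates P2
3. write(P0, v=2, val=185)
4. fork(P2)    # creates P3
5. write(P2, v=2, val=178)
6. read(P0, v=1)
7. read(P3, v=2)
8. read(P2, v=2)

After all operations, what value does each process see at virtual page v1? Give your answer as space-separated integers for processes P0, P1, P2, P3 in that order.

Op 1: fork(P0) -> P1. 3 ppages; refcounts: pp0:2 pp1:2 pp2:2
Op 2: fork(P0) -> P2. 3 ppages; refcounts: pp0:3 pp1:3 pp2:3
Op 3: write(P0, v2, 185). refcount(pp2)=3>1 -> COPY to pp3. 4 ppages; refcounts: pp0:3 pp1:3 pp2:2 pp3:1
Op 4: fork(P2) -> P3. 4 ppages; refcounts: pp0:4 pp1:4 pp2:3 pp3:1
Op 5: write(P2, v2, 178). refcount(pp2)=3>1 -> COPY to pp4. 5 ppages; refcounts: pp0:4 pp1:4 pp2:2 pp3:1 pp4:1
Op 6: read(P0, v1) -> 15. No state change.
Op 7: read(P3, v2) -> 39. No state change.
Op 8: read(P2, v2) -> 178. No state change.
P0: v1 -> pp1 = 15
P1: v1 -> pp1 = 15
P2: v1 -> pp1 = 15
P3: v1 -> pp1 = 15

Answer: 15 15 15 15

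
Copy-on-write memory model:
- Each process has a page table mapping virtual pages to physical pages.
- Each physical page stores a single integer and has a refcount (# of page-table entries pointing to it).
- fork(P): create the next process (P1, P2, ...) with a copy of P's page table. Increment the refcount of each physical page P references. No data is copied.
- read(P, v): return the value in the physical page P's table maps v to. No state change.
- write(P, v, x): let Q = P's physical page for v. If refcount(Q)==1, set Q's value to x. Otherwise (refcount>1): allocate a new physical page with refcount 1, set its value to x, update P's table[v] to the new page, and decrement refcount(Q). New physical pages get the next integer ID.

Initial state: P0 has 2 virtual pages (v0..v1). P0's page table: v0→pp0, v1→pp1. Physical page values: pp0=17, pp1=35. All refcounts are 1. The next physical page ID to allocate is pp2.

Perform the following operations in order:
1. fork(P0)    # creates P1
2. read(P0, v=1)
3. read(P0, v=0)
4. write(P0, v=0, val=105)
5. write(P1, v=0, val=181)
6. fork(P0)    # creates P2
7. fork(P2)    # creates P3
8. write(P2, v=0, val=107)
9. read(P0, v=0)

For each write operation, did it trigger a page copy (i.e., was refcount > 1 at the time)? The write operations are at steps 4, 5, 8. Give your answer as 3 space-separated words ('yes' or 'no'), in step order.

Op 1: fork(P0) -> P1. 2 ppages; refcounts: pp0:2 pp1:2
Op 2: read(P0, v1) -> 35. No state change.
Op 3: read(P0, v0) -> 17. No state change.
Op 4: write(P0, v0, 105). refcount(pp0)=2>1 -> COPY to pp2. 3 ppages; refcounts: pp0:1 pp1:2 pp2:1
Op 5: write(P1, v0, 181). refcount(pp0)=1 -> write in place. 3 ppages; refcounts: pp0:1 pp1:2 pp2:1
Op 6: fork(P0) -> P2. 3 ppages; refcounts: pp0:1 pp1:3 pp2:2
Op 7: fork(P2) -> P3. 3 ppages; refcounts: pp0:1 pp1:4 pp2:3
Op 8: write(P2, v0, 107). refcount(pp2)=3>1 -> COPY to pp3. 4 ppages; refcounts: pp0:1 pp1:4 pp2:2 pp3:1
Op 9: read(P0, v0) -> 105. No state change.

yes no yes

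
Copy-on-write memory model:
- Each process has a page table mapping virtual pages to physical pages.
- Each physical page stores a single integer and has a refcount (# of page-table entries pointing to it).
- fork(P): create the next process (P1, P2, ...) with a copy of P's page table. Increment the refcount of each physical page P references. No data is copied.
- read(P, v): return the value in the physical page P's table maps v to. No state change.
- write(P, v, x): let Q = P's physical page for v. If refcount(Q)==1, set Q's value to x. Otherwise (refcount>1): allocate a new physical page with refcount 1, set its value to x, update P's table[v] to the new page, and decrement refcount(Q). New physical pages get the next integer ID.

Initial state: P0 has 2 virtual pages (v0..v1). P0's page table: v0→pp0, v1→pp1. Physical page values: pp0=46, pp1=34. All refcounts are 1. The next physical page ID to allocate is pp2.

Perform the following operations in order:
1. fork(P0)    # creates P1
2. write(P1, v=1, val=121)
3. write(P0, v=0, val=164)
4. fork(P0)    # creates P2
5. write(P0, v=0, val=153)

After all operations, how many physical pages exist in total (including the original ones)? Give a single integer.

Op 1: fork(P0) -> P1. 2 ppages; refcounts: pp0:2 pp1:2
Op 2: write(P1, v1, 121). refcount(pp1)=2>1 -> COPY to pp2. 3 ppages; refcounts: pp0:2 pp1:1 pp2:1
Op 3: write(P0, v0, 164). refcount(pp0)=2>1 -> COPY to pp3. 4 ppages; refcounts: pp0:1 pp1:1 pp2:1 pp3:1
Op 4: fork(P0) -> P2. 4 ppages; refcounts: pp0:1 pp1:2 pp2:1 pp3:2
Op 5: write(P0, v0, 153). refcount(pp3)=2>1 -> COPY to pp4. 5 ppages; refcounts: pp0:1 pp1:2 pp2:1 pp3:1 pp4:1

Answer: 5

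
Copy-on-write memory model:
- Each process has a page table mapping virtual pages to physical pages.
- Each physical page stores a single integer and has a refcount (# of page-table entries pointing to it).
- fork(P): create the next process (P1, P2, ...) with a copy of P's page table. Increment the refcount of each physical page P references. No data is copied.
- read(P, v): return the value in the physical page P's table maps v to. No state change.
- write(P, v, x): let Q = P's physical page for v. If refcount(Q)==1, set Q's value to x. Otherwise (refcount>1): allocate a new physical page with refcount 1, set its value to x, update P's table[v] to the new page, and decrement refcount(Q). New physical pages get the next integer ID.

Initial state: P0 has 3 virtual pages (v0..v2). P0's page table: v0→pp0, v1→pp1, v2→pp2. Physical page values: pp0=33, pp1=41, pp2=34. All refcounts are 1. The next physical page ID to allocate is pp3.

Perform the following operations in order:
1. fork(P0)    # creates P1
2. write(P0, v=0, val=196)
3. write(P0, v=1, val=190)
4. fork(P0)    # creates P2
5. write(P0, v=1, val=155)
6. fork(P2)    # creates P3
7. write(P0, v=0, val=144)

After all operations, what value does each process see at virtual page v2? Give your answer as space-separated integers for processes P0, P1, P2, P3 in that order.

Op 1: fork(P0) -> P1. 3 ppages; refcounts: pp0:2 pp1:2 pp2:2
Op 2: write(P0, v0, 196). refcount(pp0)=2>1 -> COPY to pp3. 4 ppages; refcounts: pp0:1 pp1:2 pp2:2 pp3:1
Op 3: write(P0, v1, 190). refcount(pp1)=2>1 -> COPY to pp4. 5 ppages; refcounts: pp0:1 pp1:1 pp2:2 pp3:1 pp4:1
Op 4: fork(P0) -> P2. 5 ppages; refcounts: pp0:1 pp1:1 pp2:3 pp3:2 pp4:2
Op 5: write(P0, v1, 155). refcount(pp4)=2>1 -> COPY to pp5. 6 ppages; refcounts: pp0:1 pp1:1 pp2:3 pp3:2 pp4:1 pp5:1
Op 6: fork(P2) -> P3. 6 ppages; refcounts: pp0:1 pp1:1 pp2:4 pp3:3 pp4:2 pp5:1
Op 7: write(P0, v0, 144). refcount(pp3)=3>1 -> COPY to pp6. 7 ppages; refcounts: pp0:1 pp1:1 pp2:4 pp3:2 pp4:2 pp5:1 pp6:1
P0: v2 -> pp2 = 34
P1: v2 -> pp2 = 34
P2: v2 -> pp2 = 34
P3: v2 -> pp2 = 34

Answer: 34 34 34 34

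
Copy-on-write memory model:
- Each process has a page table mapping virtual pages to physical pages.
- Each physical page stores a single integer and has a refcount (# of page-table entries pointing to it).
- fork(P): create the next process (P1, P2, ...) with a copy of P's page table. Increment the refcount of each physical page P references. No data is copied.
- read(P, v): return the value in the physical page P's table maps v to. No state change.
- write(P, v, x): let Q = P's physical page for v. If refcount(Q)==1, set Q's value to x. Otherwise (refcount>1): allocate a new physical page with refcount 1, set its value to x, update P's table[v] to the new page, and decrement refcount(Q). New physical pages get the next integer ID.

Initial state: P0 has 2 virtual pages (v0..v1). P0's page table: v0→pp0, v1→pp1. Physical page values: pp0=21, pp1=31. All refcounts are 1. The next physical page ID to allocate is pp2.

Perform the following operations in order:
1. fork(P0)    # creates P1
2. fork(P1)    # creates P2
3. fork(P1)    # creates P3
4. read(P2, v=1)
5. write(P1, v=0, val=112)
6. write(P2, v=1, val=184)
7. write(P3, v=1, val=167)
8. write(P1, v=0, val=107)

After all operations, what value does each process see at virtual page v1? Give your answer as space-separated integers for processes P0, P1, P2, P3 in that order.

Op 1: fork(P0) -> P1. 2 ppages; refcounts: pp0:2 pp1:2
Op 2: fork(P1) -> P2. 2 ppages; refcounts: pp0:3 pp1:3
Op 3: fork(P1) -> P3. 2 ppages; refcounts: pp0:4 pp1:4
Op 4: read(P2, v1) -> 31. No state change.
Op 5: write(P1, v0, 112). refcount(pp0)=4>1 -> COPY to pp2. 3 ppages; refcounts: pp0:3 pp1:4 pp2:1
Op 6: write(P2, v1, 184). refcount(pp1)=4>1 -> COPY to pp3. 4 ppages; refcounts: pp0:3 pp1:3 pp2:1 pp3:1
Op 7: write(P3, v1, 167). refcount(pp1)=3>1 -> COPY to pp4. 5 ppages; refcounts: pp0:3 pp1:2 pp2:1 pp3:1 pp4:1
Op 8: write(P1, v0, 107). refcount(pp2)=1 -> write in place. 5 ppages; refcounts: pp0:3 pp1:2 pp2:1 pp3:1 pp4:1
P0: v1 -> pp1 = 31
P1: v1 -> pp1 = 31
P2: v1 -> pp3 = 184
P3: v1 -> pp4 = 167

Answer: 31 31 184 167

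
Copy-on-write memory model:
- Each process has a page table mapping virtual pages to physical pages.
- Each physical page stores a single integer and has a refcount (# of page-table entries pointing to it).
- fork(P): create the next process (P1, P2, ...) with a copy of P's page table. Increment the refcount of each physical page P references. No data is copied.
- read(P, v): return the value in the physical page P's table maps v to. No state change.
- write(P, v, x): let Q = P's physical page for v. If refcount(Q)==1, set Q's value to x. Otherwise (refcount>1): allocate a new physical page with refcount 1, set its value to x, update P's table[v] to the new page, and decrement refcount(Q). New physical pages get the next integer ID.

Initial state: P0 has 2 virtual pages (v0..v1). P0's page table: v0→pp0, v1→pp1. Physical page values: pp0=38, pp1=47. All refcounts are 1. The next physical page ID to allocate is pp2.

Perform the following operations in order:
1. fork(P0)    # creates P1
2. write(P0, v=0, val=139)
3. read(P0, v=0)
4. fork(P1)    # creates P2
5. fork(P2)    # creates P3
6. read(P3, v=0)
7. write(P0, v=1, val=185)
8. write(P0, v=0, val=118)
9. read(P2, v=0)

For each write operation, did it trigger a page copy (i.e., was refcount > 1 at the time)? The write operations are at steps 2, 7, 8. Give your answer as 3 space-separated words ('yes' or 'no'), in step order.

Op 1: fork(P0) -> P1. 2 ppages; refcounts: pp0:2 pp1:2
Op 2: write(P0, v0, 139). refcount(pp0)=2>1 -> COPY to pp2. 3 ppages; refcounts: pp0:1 pp1:2 pp2:1
Op 3: read(P0, v0) -> 139. No state change.
Op 4: fork(P1) -> P2. 3 ppages; refcounts: pp0:2 pp1:3 pp2:1
Op 5: fork(P2) -> P3. 3 ppages; refcounts: pp0:3 pp1:4 pp2:1
Op 6: read(P3, v0) -> 38. No state change.
Op 7: write(P0, v1, 185). refcount(pp1)=4>1 -> COPY to pp3. 4 ppages; refcounts: pp0:3 pp1:3 pp2:1 pp3:1
Op 8: write(P0, v0, 118). refcount(pp2)=1 -> write in place. 4 ppages; refcounts: pp0:3 pp1:3 pp2:1 pp3:1
Op 9: read(P2, v0) -> 38. No state change.

yes yes no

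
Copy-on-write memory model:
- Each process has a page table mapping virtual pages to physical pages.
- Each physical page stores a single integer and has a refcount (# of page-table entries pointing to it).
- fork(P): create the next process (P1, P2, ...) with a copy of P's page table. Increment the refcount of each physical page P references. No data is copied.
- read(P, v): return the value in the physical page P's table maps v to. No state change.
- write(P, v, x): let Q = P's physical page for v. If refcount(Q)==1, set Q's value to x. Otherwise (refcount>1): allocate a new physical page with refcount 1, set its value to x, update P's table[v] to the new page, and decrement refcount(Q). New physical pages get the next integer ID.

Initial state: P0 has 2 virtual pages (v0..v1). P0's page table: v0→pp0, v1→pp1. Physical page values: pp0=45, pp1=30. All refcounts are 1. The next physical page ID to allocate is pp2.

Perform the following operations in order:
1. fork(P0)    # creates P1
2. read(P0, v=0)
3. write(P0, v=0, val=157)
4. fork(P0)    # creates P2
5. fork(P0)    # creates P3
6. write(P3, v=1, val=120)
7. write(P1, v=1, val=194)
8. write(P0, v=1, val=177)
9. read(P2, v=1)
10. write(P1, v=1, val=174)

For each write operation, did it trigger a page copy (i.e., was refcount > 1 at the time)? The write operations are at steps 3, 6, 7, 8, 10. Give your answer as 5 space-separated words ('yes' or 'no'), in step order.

Op 1: fork(P0) -> P1. 2 ppages; refcounts: pp0:2 pp1:2
Op 2: read(P0, v0) -> 45. No state change.
Op 3: write(P0, v0, 157). refcount(pp0)=2>1 -> COPY to pp2. 3 ppages; refcounts: pp0:1 pp1:2 pp2:1
Op 4: fork(P0) -> P2. 3 ppages; refcounts: pp0:1 pp1:3 pp2:2
Op 5: fork(P0) -> P3. 3 ppages; refcounts: pp0:1 pp1:4 pp2:3
Op 6: write(P3, v1, 120). refcount(pp1)=4>1 -> COPY to pp3. 4 ppages; refcounts: pp0:1 pp1:3 pp2:3 pp3:1
Op 7: write(P1, v1, 194). refcount(pp1)=3>1 -> COPY to pp4. 5 ppages; refcounts: pp0:1 pp1:2 pp2:3 pp3:1 pp4:1
Op 8: write(P0, v1, 177). refcount(pp1)=2>1 -> COPY to pp5. 6 ppages; refcounts: pp0:1 pp1:1 pp2:3 pp3:1 pp4:1 pp5:1
Op 9: read(P2, v1) -> 30. No state change.
Op 10: write(P1, v1, 174). refcount(pp4)=1 -> write in place. 6 ppages; refcounts: pp0:1 pp1:1 pp2:3 pp3:1 pp4:1 pp5:1

yes yes yes yes no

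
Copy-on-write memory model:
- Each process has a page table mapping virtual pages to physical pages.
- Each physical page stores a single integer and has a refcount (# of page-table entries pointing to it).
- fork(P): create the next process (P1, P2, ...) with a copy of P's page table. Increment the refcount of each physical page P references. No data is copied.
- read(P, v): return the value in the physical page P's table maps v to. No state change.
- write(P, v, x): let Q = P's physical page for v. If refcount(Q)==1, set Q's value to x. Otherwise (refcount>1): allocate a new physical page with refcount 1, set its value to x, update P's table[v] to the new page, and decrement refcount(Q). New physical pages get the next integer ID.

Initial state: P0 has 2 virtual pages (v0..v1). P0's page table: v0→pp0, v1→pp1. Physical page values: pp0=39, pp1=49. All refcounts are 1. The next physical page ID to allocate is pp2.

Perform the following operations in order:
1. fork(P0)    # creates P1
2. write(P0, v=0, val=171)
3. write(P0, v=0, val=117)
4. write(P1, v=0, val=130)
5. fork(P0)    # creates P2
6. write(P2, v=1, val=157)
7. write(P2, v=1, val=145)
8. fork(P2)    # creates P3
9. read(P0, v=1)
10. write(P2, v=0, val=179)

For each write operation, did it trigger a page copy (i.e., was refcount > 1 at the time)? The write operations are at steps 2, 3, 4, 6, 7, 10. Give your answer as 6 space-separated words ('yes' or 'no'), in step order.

Op 1: fork(P0) -> P1. 2 ppages; refcounts: pp0:2 pp1:2
Op 2: write(P0, v0, 171). refcount(pp0)=2>1 -> COPY to pp2. 3 ppages; refcounts: pp0:1 pp1:2 pp2:1
Op 3: write(P0, v0, 117). refcount(pp2)=1 -> write in place. 3 ppages; refcounts: pp0:1 pp1:2 pp2:1
Op 4: write(P1, v0, 130). refcount(pp0)=1 -> write in place. 3 ppages; refcounts: pp0:1 pp1:2 pp2:1
Op 5: fork(P0) -> P2. 3 ppages; refcounts: pp0:1 pp1:3 pp2:2
Op 6: write(P2, v1, 157). refcount(pp1)=3>1 -> COPY to pp3. 4 ppages; refcounts: pp0:1 pp1:2 pp2:2 pp3:1
Op 7: write(P2, v1, 145). refcount(pp3)=1 -> write in place. 4 ppages; refcounts: pp0:1 pp1:2 pp2:2 pp3:1
Op 8: fork(P2) -> P3. 4 ppages; refcounts: pp0:1 pp1:2 pp2:3 pp3:2
Op 9: read(P0, v1) -> 49. No state change.
Op 10: write(P2, v0, 179). refcount(pp2)=3>1 -> COPY to pp4. 5 ppages; refcounts: pp0:1 pp1:2 pp2:2 pp3:2 pp4:1

yes no no yes no yes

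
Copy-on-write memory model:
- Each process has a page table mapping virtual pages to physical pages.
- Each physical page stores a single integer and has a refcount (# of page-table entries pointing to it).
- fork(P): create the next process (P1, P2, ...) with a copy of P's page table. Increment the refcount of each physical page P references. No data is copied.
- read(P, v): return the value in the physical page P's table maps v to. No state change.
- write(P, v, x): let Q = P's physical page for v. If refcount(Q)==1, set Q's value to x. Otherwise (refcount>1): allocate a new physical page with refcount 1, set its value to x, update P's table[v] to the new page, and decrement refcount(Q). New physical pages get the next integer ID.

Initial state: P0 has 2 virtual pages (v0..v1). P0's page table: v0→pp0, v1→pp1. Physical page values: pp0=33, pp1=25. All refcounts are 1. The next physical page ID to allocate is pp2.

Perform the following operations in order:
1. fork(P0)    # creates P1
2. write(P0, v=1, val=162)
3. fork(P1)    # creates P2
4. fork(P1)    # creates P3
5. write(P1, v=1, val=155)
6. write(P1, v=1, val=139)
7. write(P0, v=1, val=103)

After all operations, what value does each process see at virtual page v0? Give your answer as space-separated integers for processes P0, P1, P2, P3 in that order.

Op 1: fork(P0) -> P1. 2 ppages; refcounts: pp0:2 pp1:2
Op 2: write(P0, v1, 162). refcount(pp1)=2>1 -> COPY to pp2. 3 ppages; refcounts: pp0:2 pp1:1 pp2:1
Op 3: fork(P1) -> P2. 3 ppages; refcounts: pp0:3 pp1:2 pp2:1
Op 4: fork(P1) -> P3. 3 ppages; refcounts: pp0:4 pp1:3 pp2:1
Op 5: write(P1, v1, 155). refcount(pp1)=3>1 -> COPY to pp3. 4 ppages; refcounts: pp0:4 pp1:2 pp2:1 pp3:1
Op 6: write(P1, v1, 139). refcount(pp3)=1 -> write in place. 4 ppages; refcounts: pp0:4 pp1:2 pp2:1 pp3:1
Op 7: write(P0, v1, 103). refcount(pp2)=1 -> write in place. 4 ppages; refcounts: pp0:4 pp1:2 pp2:1 pp3:1
P0: v0 -> pp0 = 33
P1: v0 -> pp0 = 33
P2: v0 -> pp0 = 33
P3: v0 -> pp0 = 33

Answer: 33 33 33 33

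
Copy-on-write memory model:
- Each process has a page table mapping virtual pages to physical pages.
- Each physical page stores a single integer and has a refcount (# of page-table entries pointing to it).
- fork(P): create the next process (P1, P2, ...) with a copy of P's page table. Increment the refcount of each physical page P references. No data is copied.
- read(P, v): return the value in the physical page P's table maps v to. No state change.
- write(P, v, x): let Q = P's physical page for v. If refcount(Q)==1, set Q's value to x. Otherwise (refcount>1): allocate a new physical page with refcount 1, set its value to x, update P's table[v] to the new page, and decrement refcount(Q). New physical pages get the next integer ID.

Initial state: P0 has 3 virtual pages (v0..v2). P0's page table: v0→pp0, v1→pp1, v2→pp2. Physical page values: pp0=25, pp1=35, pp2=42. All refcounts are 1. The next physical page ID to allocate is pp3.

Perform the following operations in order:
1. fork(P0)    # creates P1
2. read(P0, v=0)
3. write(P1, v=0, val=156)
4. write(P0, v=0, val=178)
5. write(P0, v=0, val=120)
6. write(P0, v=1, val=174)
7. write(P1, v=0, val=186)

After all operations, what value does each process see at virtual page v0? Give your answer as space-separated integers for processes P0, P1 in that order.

Op 1: fork(P0) -> P1. 3 ppages; refcounts: pp0:2 pp1:2 pp2:2
Op 2: read(P0, v0) -> 25. No state change.
Op 3: write(P1, v0, 156). refcount(pp0)=2>1 -> COPY to pp3. 4 ppages; refcounts: pp0:1 pp1:2 pp2:2 pp3:1
Op 4: write(P0, v0, 178). refcount(pp0)=1 -> write in place. 4 ppages; refcounts: pp0:1 pp1:2 pp2:2 pp3:1
Op 5: write(P0, v0, 120). refcount(pp0)=1 -> write in place. 4 ppages; refcounts: pp0:1 pp1:2 pp2:2 pp3:1
Op 6: write(P0, v1, 174). refcount(pp1)=2>1 -> COPY to pp4. 5 ppages; refcounts: pp0:1 pp1:1 pp2:2 pp3:1 pp4:1
Op 7: write(P1, v0, 186). refcount(pp3)=1 -> write in place. 5 ppages; refcounts: pp0:1 pp1:1 pp2:2 pp3:1 pp4:1
P0: v0 -> pp0 = 120
P1: v0 -> pp3 = 186

Answer: 120 186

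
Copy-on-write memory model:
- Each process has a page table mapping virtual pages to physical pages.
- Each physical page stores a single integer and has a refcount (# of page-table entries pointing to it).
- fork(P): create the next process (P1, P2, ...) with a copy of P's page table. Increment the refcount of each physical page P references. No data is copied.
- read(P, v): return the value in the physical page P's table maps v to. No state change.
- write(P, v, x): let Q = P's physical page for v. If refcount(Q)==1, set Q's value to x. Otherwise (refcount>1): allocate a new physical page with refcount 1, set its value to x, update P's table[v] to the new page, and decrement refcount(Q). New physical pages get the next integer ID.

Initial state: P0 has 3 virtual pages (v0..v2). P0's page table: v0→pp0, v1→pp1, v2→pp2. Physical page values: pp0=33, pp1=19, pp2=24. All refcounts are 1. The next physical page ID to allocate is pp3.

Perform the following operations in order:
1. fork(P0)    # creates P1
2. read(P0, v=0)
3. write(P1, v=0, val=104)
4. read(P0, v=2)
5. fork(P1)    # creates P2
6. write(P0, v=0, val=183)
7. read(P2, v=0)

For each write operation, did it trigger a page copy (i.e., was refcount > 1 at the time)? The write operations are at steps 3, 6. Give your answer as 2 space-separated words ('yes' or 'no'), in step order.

Op 1: fork(P0) -> P1. 3 ppages; refcounts: pp0:2 pp1:2 pp2:2
Op 2: read(P0, v0) -> 33. No state change.
Op 3: write(P1, v0, 104). refcount(pp0)=2>1 -> COPY to pp3. 4 ppages; refcounts: pp0:1 pp1:2 pp2:2 pp3:1
Op 4: read(P0, v2) -> 24. No state change.
Op 5: fork(P1) -> P2. 4 ppages; refcounts: pp0:1 pp1:3 pp2:3 pp3:2
Op 6: write(P0, v0, 183). refcount(pp0)=1 -> write in place. 4 ppages; refcounts: pp0:1 pp1:3 pp2:3 pp3:2
Op 7: read(P2, v0) -> 104. No state change.

yes no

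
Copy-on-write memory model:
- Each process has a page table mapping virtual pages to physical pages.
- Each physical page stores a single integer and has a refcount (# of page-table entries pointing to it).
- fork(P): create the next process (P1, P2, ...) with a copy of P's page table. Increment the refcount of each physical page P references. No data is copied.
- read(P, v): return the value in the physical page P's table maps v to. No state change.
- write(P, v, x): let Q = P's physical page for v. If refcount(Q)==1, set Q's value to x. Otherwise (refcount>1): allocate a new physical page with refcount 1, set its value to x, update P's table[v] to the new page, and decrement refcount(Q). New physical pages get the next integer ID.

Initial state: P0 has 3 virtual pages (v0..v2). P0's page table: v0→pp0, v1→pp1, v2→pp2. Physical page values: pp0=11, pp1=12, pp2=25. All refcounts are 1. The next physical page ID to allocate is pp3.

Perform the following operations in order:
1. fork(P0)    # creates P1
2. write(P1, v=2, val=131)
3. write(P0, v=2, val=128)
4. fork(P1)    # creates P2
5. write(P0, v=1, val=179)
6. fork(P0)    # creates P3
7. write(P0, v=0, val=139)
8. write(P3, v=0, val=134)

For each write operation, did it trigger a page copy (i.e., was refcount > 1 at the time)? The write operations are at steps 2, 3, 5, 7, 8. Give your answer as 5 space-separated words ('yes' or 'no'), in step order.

Op 1: fork(P0) -> P1. 3 ppages; refcounts: pp0:2 pp1:2 pp2:2
Op 2: write(P1, v2, 131). refcount(pp2)=2>1 -> COPY to pp3. 4 ppages; refcounts: pp0:2 pp1:2 pp2:1 pp3:1
Op 3: write(P0, v2, 128). refcount(pp2)=1 -> write in place. 4 ppages; refcounts: pp0:2 pp1:2 pp2:1 pp3:1
Op 4: fork(P1) -> P2. 4 ppages; refcounts: pp0:3 pp1:3 pp2:1 pp3:2
Op 5: write(P0, v1, 179). refcount(pp1)=3>1 -> COPY to pp4. 5 ppages; refcounts: pp0:3 pp1:2 pp2:1 pp3:2 pp4:1
Op 6: fork(P0) -> P3. 5 ppages; refcounts: pp0:4 pp1:2 pp2:2 pp3:2 pp4:2
Op 7: write(P0, v0, 139). refcount(pp0)=4>1 -> COPY to pp5. 6 ppages; refcounts: pp0:3 pp1:2 pp2:2 pp3:2 pp4:2 pp5:1
Op 8: write(P3, v0, 134). refcount(pp0)=3>1 -> COPY to pp6. 7 ppages; refcounts: pp0:2 pp1:2 pp2:2 pp3:2 pp4:2 pp5:1 pp6:1

yes no yes yes yes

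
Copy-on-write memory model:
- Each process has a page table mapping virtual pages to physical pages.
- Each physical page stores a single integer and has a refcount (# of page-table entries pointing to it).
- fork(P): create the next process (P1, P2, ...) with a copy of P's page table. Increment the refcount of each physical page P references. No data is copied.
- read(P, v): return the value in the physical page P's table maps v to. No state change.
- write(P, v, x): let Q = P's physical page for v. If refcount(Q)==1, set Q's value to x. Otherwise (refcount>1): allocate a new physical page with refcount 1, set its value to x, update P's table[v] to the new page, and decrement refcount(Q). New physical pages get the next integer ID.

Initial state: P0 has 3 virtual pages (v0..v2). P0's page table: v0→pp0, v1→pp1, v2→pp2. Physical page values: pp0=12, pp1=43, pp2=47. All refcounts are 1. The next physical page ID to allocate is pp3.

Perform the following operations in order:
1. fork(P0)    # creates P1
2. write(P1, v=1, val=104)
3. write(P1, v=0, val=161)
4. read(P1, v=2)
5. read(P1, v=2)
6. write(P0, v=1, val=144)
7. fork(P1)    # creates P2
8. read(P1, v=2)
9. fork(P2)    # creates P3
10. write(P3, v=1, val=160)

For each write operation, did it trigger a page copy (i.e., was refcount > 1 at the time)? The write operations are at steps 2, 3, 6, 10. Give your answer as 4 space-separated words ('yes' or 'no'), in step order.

Op 1: fork(P0) -> P1. 3 ppages; refcounts: pp0:2 pp1:2 pp2:2
Op 2: write(P1, v1, 104). refcount(pp1)=2>1 -> COPY to pp3. 4 ppages; refcounts: pp0:2 pp1:1 pp2:2 pp3:1
Op 3: write(P1, v0, 161). refcount(pp0)=2>1 -> COPY to pp4. 5 ppages; refcounts: pp0:1 pp1:1 pp2:2 pp3:1 pp4:1
Op 4: read(P1, v2) -> 47. No state change.
Op 5: read(P1, v2) -> 47. No state change.
Op 6: write(P0, v1, 144). refcount(pp1)=1 -> write in place. 5 ppages; refcounts: pp0:1 pp1:1 pp2:2 pp3:1 pp4:1
Op 7: fork(P1) -> P2. 5 ppages; refcounts: pp0:1 pp1:1 pp2:3 pp3:2 pp4:2
Op 8: read(P1, v2) -> 47. No state change.
Op 9: fork(P2) -> P3. 5 ppages; refcounts: pp0:1 pp1:1 pp2:4 pp3:3 pp4:3
Op 10: write(P3, v1, 160). refcount(pp3)=3>1 -> COPY to pp5. 6 ppages; refcounts: pp0:1 pp1:1 pp2:4 pp3:2 pp4:3 pp5:1

yes yes no yes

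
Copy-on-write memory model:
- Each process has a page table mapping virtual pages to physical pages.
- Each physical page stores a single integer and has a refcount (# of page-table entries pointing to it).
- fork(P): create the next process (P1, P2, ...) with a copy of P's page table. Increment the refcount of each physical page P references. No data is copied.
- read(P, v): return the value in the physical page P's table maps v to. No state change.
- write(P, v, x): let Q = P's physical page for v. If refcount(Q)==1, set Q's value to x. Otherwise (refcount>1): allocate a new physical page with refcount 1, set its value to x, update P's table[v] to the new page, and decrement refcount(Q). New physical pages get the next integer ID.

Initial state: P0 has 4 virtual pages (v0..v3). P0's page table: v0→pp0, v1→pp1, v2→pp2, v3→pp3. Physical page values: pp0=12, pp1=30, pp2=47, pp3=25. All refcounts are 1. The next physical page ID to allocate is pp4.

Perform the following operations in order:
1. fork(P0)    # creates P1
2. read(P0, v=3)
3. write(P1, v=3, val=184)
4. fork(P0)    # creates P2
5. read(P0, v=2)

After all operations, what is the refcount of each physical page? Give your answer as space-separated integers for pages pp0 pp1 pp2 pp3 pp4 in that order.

Op 1: fork(P0) -> P1. 4 ppages; refcounts: pp0:2 pp1:2 pp2:2 pp3:2
Op 2: read(P0, v3) -> 25. No state change.
Op 3: write(P1, v3, 184). refcount(pp3)=2>1 -> COPY to pp4. 5 ppages; refcounts: pp0:2 pp1:2 pp2:2 pp3:1 pp4:1
Op 4: fork(P0) -> P2. 5 ppages; refcounts: pp0:3 pp1:3 pp2:3 pp3:2 pp4:1
Op 5: read(P0, v2) -> 47. No state change.

Answer: 3 3 3 2 1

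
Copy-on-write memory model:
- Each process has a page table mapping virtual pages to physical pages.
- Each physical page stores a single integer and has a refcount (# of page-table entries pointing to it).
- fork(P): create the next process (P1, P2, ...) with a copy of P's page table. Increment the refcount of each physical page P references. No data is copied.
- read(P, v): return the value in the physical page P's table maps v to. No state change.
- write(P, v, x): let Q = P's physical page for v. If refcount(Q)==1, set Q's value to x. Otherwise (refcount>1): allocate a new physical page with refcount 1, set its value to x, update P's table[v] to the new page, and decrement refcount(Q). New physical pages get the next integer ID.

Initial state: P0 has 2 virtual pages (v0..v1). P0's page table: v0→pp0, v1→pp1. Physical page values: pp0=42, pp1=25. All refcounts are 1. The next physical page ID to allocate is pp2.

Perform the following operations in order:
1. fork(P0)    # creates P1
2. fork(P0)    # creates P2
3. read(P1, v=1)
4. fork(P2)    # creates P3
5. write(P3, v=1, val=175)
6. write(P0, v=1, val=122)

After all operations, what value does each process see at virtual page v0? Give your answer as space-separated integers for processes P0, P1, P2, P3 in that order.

Answer: 42 42 42 42

Derivation:
Op 1: fork(P0) -> P1. 2 ppages; refcounts: pp0:2 pp1:2
Op 2: fork(P0) -> P2. 2 ppages; refcounts: pp0:3 pp1:3
Op 3: read(P1, v1) -> 25. No state change.
Op 4: fork(P2) -> P3. 2 ppages; refcounts: pp0:4 pp1:4
Op 5: write(P3, v1, 175). refcount(pp1)=4>1 -> COPY to pp2. 3 ppages; refcounts: pp0:4 pp1:3 pp2:1
Op 6: write(P0, v1, 122). refcount(pp1)=3>1 -> COPY to pp3. 4 ppages; refcounts: pp0:4 pp1:2 pp2:1 pp3:1
P0: v0 -> pp0 = 42
P1: v0 -> pp0 = 42
P2: v0 -> pp0 = 42
P3: v0 -> pp0 = 42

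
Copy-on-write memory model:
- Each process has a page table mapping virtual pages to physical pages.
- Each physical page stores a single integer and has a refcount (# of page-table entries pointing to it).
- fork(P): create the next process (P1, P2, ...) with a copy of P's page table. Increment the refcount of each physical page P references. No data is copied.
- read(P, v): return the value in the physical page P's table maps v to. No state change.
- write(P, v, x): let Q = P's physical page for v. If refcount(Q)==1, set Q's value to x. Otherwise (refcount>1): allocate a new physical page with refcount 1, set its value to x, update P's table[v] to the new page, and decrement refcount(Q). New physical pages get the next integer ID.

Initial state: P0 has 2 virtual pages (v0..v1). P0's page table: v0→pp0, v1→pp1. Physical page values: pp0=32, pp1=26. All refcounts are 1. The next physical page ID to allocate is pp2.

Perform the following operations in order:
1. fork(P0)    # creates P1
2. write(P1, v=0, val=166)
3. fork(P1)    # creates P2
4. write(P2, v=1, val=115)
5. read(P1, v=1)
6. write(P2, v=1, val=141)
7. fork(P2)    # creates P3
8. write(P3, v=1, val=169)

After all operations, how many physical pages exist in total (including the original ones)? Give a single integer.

Answer: 5

Derivation:
Op 1: fork(P0) -> P1. 2 ppages; refcounts: pp0:2 pp1:2
Op 2: write(P1, v0, 166). refcount(pp0)=2>1 -> COPY to pp2. 3 ppages; refcounts: pp0:1 pp1:2 pp2:1
Op 3: fork(P1) -> P2. 3 ppages; refcounts: pp0:1 pp1:3 pp2:2
Op 4: write(P2, v1, 115). refcount(pp1)=3>1 -> COPY to pp3. 4 ppages; refcounts: pp0:1 pp1:2 pp2:2 pp3:1
Op 5: read(P1, v1) -> 26. No state change.
Op 6: write(P2, v1, 141). refcount(pp3)=1 -> write in place. 4 ppages; refcounts: pp0:1 pp1:2 pp2:2 pp3:1
Op 7: fork(P2) -> P3. 4 ppages; refcounts: pp0:1 pp1:2 pp2:3 pp3:2
Op 8: write(P3, v1, 169). refcount(pp3)=2>1 -> COPY to pp4. 5 ppages; refcounts: pp0:1 pp1:2 pp2:3 pp3:1 pp4:1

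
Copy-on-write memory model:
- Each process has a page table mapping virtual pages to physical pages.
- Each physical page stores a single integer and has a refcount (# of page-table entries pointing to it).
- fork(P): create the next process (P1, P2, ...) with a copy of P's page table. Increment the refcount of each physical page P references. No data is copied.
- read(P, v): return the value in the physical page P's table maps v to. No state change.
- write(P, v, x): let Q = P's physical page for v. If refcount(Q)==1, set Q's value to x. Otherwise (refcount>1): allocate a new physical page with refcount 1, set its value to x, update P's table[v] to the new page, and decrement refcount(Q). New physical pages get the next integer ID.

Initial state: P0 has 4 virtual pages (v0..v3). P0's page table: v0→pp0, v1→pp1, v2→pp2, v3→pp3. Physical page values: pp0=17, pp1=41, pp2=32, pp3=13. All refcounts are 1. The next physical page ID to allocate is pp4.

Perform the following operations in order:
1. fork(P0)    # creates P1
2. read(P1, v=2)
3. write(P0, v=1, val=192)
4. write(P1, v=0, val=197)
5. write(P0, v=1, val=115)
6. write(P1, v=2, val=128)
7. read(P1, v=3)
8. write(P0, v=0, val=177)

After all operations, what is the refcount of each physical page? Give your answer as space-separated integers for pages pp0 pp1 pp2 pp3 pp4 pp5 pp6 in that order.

Op 1: fork(P0) -> P1. 4 ppages; refcounts: pp0:2 pp1:2 pp2:2 pp3:2
Op 2: read(P1, v2) -> 32. No state change.
Op 3: write(P0, v1, 192). refcount(pp1)=2>1 -> COPY to pp4. 5 ppages; refcounts: pp0:2 pp1:1 pp2:2 pp3:2 pp4:1
Op 4: write(P1, v0, 197). refcount(pp0)=2>1 -> COPY to pp5. 6 ppages; refcounts: pp0:1 pp1:1 pp2:2 pp3:2 pp4:1 pp5:1
Op 5: write(P0, v1, 115). refcount(pp4)=1 -> write in place. 6 ppages; refcounts: pp0:1 pp1:1 pp2:2 pp3:2 pp4:1 pp5:1
Op 6: write(P1, v2, 128). refcount(pp2)=2>1 -> COPY to pp6. 7 ppages; refcounts: pp0:1 pp1:1 pp2:1 pp3:2 pp4:1 pp5:1 pp6:1
Op 7: read(P1, v3) -> 13. No state change.
Op 8: write(P0, v0, 177). refcount(pp0)=1 -> write in place. 7 ppages; refcounts: pp0:1 pp1:1 pp2:1 pp3:2 pp4:1 pp5:1 pp6:1

Answer: 1 1 1 2 1 1 1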